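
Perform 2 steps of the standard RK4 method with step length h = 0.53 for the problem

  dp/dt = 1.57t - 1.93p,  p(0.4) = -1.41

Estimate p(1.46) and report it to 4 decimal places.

0.5887

RK4: k1 = f(t_n, p_n); k2 = f(t_n + h/2, p_n + (h/2)·k1); k3 = f(t_n + h/2, p_n + (h/2)·k2); k4 = f(t_n + h, p_n + h·k3); p_{n+1} = p_n + (h/6)·(k1 + 2k2 + 2k3 + k4).
t=0.400000, p=-1.410000:
  k1 = f(0.400000, -1.410000) = 3.349300
  k2 = f(0.665000, -0.522435) = 2.052351
  k3 = f(0.665000, -0.866127) = 2.715675
  k4 = f(0.930000, 0.029308) = 1.403536
  p ← -1.410000 + (0.53/6)·(k1 + 2k2 + 2k3 + k4) = -0.147815
t=0.930000, p=-0.147815:
  k1 = f(0.930000, -0.147815) = 1.745383
  k2 = f(1.195000, 0.314712) = 1.268757
  k3 = f(1.195000, 0.188406) = 1.512527
  k4 = f(1.460000, 0.653824) = 1.030319
  p ← -0.147815 + (0.53/6)·(k1 + 2k2 + 2k3 + k4) = 0.588732
p(1.46) ≈ 0.5887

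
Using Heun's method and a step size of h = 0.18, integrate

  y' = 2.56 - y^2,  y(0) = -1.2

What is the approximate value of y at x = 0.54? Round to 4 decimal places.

Heun: k1 = f(x_n, y_n); k2 = f(x_n + h, y_n + h·k1); y_{n+1} = y_n + (h/2)·(k1 + k2).
x=0.000000, y=-1.200000:
  k1 = f(0.000000, -1.200000) = 1.120000
  k2 = f(0.180000, -0.998400) = 1.563197
  y ← -1.200000 + (0.18/2)·(1.120000 + 1.563197) = -0.958512
x=0.180000, y=-0.958512:
  k1 = f(0.180000, -0.958512) = 1.641254
  k2 = f(0.360000, -0.663086) = 2.120316
  y ← -0.958512 + (0.18/2)·(1.641254 + 2.120316) = -0.619971
x=0.360000, y=-0.619971:
  k1 = f(0.360000, -0.619971) = 2.175636
  k2 = f(0.540000, -0.228356) = 2.507853
  y ← -0.619971 + (0.18/2)·(2.175636 + 2.507853) = -0.198457
y(0.54) ≈ -0.1985

-0.1985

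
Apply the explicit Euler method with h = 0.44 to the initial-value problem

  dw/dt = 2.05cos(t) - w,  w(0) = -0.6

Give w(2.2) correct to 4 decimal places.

0.3349

Euler: w_{n+1} = w_n + h·f(t_n, w_n).
t=0.000000, w=-0.600000: f=2.650000 → w ← -0.600000 + 0.44·2.650000 = 0.566000
t=0.440000, w=0.566000: f=1.288741 → w ← 0.566000 + 0.44·1.288741 = 1.133046
t=0.880000, w=1.133046: f=0.173114 → w ← 1.133046 + 0.44·0.173114 = 1.209216
t=1.320000, w=1.209216: f=-0.700456 → w ← 1.209216 + 0.44·(-0.700456) = 0.901015
t=1.760000, w=0.901015: f=-1.286573 → w ← 0.901015 + 0.44·(-1.286573) = 0.334923
w(2.2) ≈ 0.3349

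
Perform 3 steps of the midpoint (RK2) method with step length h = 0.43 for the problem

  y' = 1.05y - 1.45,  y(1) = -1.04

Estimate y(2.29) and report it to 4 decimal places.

-7.6943

Midpoint: k1 = f(t_n, y_n); k2 = f(t_n + h/2, y_n + (h/2)·k1); y_{n+1} = y_n + h·k2.
t=1.000000, y=-1.040000:
  k1 = f(1.000000, -1.040000) = -2.542000
  k2 = f(1.215000, -1.586530) = -3.115857
  y ← -1.040000 + 0.43·(-3.115857) = -2.379818
t=1.430000, y=-2.379818:
  k1 = f(1.430000, -2.379818) = -3.948809
  k2 = f(1.645000, -3.228812) = -4.840253
  y ← -2.379818 + 0.43·(-4.840253) = -4.461127
t=1.860000, y=-4.461127:
  k1 = f(1.860000, -4.461127) = -6.134183
  k2 = f(2.075000, -5.779976) = -7.518975
  y ← -4.461127 + 0.43·(-7.518975) = -7.694286
y(2.29) ≈ -7.6943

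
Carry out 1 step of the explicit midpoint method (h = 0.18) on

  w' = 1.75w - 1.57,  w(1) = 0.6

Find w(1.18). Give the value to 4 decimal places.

0.4917

Midpoint: k1 = f(x_n, w_n); k2 = f(x_n + h/2, w_n + (h/2)·k1); w_{n+1} = w_n + h·k2.
x=1.000000, w=0.600000:
  k1 = f(1.000000, 0.600000) = -0.520000
  k2 = f(1.090000, 0.553200) = -0.601900
  w ← 0.600000 + 0.18·(-0.601900) = 0.491658
w(1.18) ≈ 0.4917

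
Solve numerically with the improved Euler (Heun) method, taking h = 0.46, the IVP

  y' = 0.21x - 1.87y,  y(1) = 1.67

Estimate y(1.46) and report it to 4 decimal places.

Heun: k1 = f(x_n, y_n); k2 = f(x_n + h, y_n + h·k1); y_{n+1} = y_n + (h/2)·(k1 + k2).
x=1.000000, y=1.670000:
  k1 = f(1.000000, 1.670000) = -2.912900
  k2 = f(1.460000, 0.330066) = -0.310623
  y ← 1.670000 + (0.46/2)·(-2.912900 + (-0.310623)) = 0.928590
y(1.46) ≈ 0.9286

0.9286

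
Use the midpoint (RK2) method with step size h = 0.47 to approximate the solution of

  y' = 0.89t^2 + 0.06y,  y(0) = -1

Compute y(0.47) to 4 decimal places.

Midpoint: k1 = f(t_n, y_n); k2 = f(t_n + h/2, y_n + (h/2)·k1); y_{n+1} = y_n + h·k2.
t=0.000000, y=-1.000000:
  k1 = f(0.000000, -1.000000) = -0.060000
  k2 = f(0.235000, -1.014100) = -0.011696
  y ← -1.000000 + 0.47·(-0.011696) = -1.005497
y(0.47) ≈ -1.0055

-1.0055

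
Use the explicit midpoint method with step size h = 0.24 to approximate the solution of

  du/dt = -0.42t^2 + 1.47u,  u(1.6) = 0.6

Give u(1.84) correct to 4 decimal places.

0.5053

Midpoint: k1 = f(t_n, u_n); k2 = f(t_n + h/2, u_n + (h/2)·k1); u_{n+1} = u_n + h·k2.
t=1.600000, u=0.600000:
  k1 = f(1.600000, 0.600000) = -0.193200
  k2 = f(1.720000, 0.576816) = -0.394608
  u ← 0.600000 + 0.24·(-0.394608) = 0.505294
u(1.84) ≈ 0.5053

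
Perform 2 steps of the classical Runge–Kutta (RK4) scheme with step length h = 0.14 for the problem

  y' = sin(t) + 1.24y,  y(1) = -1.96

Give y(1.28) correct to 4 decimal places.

-2.4715

RK4: k1 = f(t_n, y_n); k2 = f(t_n + h/2, y_n + (h/2)·k1); k3 = f(t_n + h/2, y_n + (h/2)·k2); k4 = f(t_n + h, y_n + h·k3); y_{n+1} = y_n + (h/6)·(k1 + 2k2 + 2k3 + k4).
t=1.000000, y=-1.960000:
  k1 = f(1.000000, -1.960000) = -1.588929
  k2 = f(1.070000, -2.071225) = -1.691119
  k3 = f(1.070000, -2.078378) = -1.699989
  k4 = f(1.140000, -2.197998) = -1.816885
  y ← -1.960000 + (0.14/6)·(k1 + 2k2 + 2k3 + k4) = -2.197721
t=1.140000, y=-2.197721:
  k1 = f(1.140000, -2.197721) = -1.816540
  k2 = f(1.210000, -2.324878) = -1.947233
  k3 = f(1.210000, -2.334027) = -1.958577
  k4 = f(1.280000, -2.471921) = -2.107167
  y ← -2.197721 + (0.14/6)·(k1 + 2k2 + 2k3 + k4) = -2.471545
y(1.28) ≈ -2.4715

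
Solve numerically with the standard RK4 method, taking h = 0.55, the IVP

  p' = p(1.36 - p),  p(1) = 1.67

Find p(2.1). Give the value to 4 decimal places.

RK4: k1 = f(s_n, p_n); k2 = f(s_n + h/2, p_n + (h/2)·k1); k3 = f(s_n + h/2, p_n + (h/2)·k2); k4 = f(s_n + h, p_n + h·k3); p_{n+1} = p_n + (h/6)·(k1 + 2k2 + 2k3 + k4).
s=1.000000, p=1.670000:
  k1 = f(1.000000, 1.670000) = -0.517700
  k2 = f(1.275000, 1.527632) = -0.256081
  k3 = f(1.275000, 1.599578) = -0.383223
  k4 = f(1.550000, 1.459227) = -0.144795
  p ← 1.670000 + (0.55/6)·(k1 + 2k2 + 2k3 + k4) = 1.492066
s=1.550000, p=1.492066:
  k1 = f(1.550000, 1.492066) = -0.197050
  k2 = f(1.825000, 1.437877) = -0.111977
  k3 = f(1.825000, 1.461272) = -0.147986
  k4 = f(2.100000, 1.410673) = -0.071484
  p ← 1.492066 + (0.55/6)·(k1 + 2k2 + 2k3 + k4) = 1.419790
p(2.1) ≈ 1.4198

1.4198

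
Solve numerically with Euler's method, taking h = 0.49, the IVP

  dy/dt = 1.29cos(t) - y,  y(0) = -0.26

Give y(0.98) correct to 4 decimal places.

Euler: y_{n+1} = y_n + h·f(t_n, y_n).
t=0.000000, y=-0.260000: f=1.550000 → y ← -0.260000 + 0.49·1.550000 = 0.499500
t=0.490000, y=0.499500: f=0.638709 → y ← 0.499500 + 0.49·0.638709 = 0.812468
y(0.98) ≈ 0.8125

0.8125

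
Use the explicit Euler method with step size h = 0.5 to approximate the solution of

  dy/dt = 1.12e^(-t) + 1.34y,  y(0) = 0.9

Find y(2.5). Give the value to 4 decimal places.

Euler: y_{n+1} = y_n + h·f(t_n, y_n).
t=0.000000, y=0.900000: f=2.326000 → y ← 0.900000 + 0.5·2.326000 = 2.063000
t=0.500000, y=2.063000: f=3.443734 → y ← 2.063000 + 0.5·3.443734 = 3.784867
t=1.000000, y=3.784867: f=5.483747 → y ← 3.784867 + 0.5·5.483747 = 6.526741
t=1.500000, y=6.526741: f=8.995738 → y ← 6.526741 + 0.5·8.995738 = 11.024610
t=2.000000, y=11.024610: f=14.924553 → y ← 11.024610 + 0.5·14.924553 = 18.486886
y(2.5) ≈ 18.4869

18.4869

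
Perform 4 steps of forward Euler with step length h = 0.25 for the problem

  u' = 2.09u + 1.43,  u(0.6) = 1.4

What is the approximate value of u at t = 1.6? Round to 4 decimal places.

Euler: u_{n+1} = u_n + h·f(t_n, u_n).
t=0.600000, u=1.400000: f=4.356000 → u ← 1.400000 + 0.25·4.356000 = 2.489000
t=0.850000, u=2.489000: f=6.632010 → u ← 2.489000 + 0.25·6.632010 = 4.147002
t=1.100000, u=4.147002: f=10.097235 → u ← 4.147002 + 0.25·10.097235 = 6.671311
t=1.350000, u=6.671311: f=15.373041 → u ← 6.671311 + 0.25·15.373041 = 10.514571
u(1.6) ≈ 10.5146

10.5146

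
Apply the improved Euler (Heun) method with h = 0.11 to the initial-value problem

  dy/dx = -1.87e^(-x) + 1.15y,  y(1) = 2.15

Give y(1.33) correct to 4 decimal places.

2.9018

Heun: k1 = f(x_n, y_n); k2 = f(x_n + h, y_n + h·k1); y_{n+1} = y_n + (h/2)·(k1 + k2).
x=1.000000, y=2.150000:
  k1 = f(1.000000, 2.150000) = 1.784565
  k2 = f(1.110000, 2.346302) = 2.081972
  y ← 2.150000 + (0.11/2)·(1.784565 + 2.081972) = 2.362660
x=1.110000, y=2.362660:
  k1 = f(1.110000, 2.362660) = 2.100783
  k2 = f(1.220000, 2.593746) = 2.430727
  y ← 2.362660 + (0.11/2)·(2.100783 + 2.430727) = 2.611893
x=1.220000, y=2.611893:
  k1 = f(1.220000, 2.611893) = 2.451596
  k2 = f(1.330000, 2.881568) = 2.819231
  y ← 2.611893 + (0.11/2)·(2.451596 + 2.819231) = 2.901788
y(1.33) ≈ 2.9018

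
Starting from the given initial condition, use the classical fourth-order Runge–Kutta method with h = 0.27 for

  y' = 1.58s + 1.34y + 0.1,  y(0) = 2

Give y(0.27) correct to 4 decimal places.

RK4: k1 = f(s_n, y_n); k2 = f(s_n + h/2, y_n + (h/2)·k1); k3 = f(s_n + h/2, y_n + (h/2)·k2); k4 = f(s_n + h, y_n + h·k3); y_{n+1} = y_n + (h/6)·(k1 + 2k2 + 2k3 + k4).
s=0.000000, y=2.000000:
  k1 = f(0.000000, 2.000000) = 2.780000
  k2 = f(0.135000, 2.375300) = 3.496202
  k3 = f(0.135000, 2.471987) = 3.625763
  k4 = f(0.270000, 2.978956) = 4.518401
  y ← 2.000000 + (0.27/6)·(k1 + 2k2 + 2k3 + k4) = 2.969405
y(0.27) ≈ 2.9694

2.9694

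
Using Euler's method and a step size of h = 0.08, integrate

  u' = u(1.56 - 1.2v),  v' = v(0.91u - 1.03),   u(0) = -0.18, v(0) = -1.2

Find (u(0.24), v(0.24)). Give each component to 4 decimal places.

-0.3343, -0.8782

Euler on (u,v): u_{n+1} = u_n + h·u', v_{n+1} = v_n + h·v'.
0.000000: (-0.180000, -1.200000); f=(-0.540000, 1.432560) → (-0.223200, -1.085395)
0.080000: (-0.223200, -1.085395); f=(-0.638904, 1.338414) → (-0.274312, -0.978322)
0.160000: (-0.274312, -0.978322); f=(-0.749966, 1.251885) → (-0.334310, -0.878171)
(u(0.24), v(0.24)) ≈ (-0.3343, -0.8782)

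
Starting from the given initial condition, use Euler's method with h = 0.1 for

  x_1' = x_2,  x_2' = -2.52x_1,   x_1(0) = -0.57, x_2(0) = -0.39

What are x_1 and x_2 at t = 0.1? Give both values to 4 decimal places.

-0.6090, -0.2464

Euler on (x_1,x_2): x_1_{n+1} = x_1_n + h·x_1', x_2_{n+1} = x_2_n + h·x_2'.
0.000000: (-0.570000, -0.390000); f=(-0.390000, 1.436400) → (-0.609000, -0.246360)
(x_1(0.1), x_2(0.1)) ≈ (-0.6090, -0.2464)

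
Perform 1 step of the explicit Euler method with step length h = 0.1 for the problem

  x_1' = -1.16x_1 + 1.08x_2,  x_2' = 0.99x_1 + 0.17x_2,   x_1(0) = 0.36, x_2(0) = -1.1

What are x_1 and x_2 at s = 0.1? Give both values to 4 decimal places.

0.1994, -1.0831

Euler on (x_1,x_2): x_1_{n+1} = x_1_n + h·x_1', x_2_{n+1} = x_2_n + h·x_2'.
0.000000: (0.360000, -1.100000); f=(-1.605600, 0.169400) → (0.199440, -1.083060)
(x_1(0.1), x_2(0.1)) ≈ (0.1994, -1.0831)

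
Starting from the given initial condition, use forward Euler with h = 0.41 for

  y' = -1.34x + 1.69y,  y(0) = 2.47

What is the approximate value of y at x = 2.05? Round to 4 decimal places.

29.9152

Euler: y_{n+1} = y_n + h·f(x_n, y_n).
x=0.000000, y=2.470000: f=4.174300 → y ← 2.470000 + 0.41·4.174300 = 4.181463
x=0.410000, y=4.181463: f=6.517272 → y ← 4.181463 + 0.41·6.517272 = 6.853545
x=0.820000, y=6.853545: f=10.483691 → y ← 6.853545 + 0.41·10.483691 = 11.151858
x=1.230000, y=11.151858: f=17.198440 → y ← 11.151858 + 0.41·17.198440 = 18.203218
x=1.640000, y=18.203218: f=28.565839 → y ← 18.203218 + 0.41·28.565839 = 29.915212
y(2.05) ≈ 29.9152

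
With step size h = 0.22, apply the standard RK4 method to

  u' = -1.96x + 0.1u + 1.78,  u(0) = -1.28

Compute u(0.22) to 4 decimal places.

RK4: k1 = f(x_n, u_n); k2 = f(x_n + h/2, u_n + (h/2)·k1); k3 = f(x_n + h/2, u_n + (h/2)·k2); k4 = f(x_n + h, u_n + h·k3); u_{n+1} = u_n + (h/6)·(k1 + 2k2 + 2k3 + k4).
x=0.000000, u=-1.280000:
  k1 = f(0.000000, -1.280000) = 1.652000
  k2 = f(0.110000, -1.098280) = 1.454572
  k3 = f(0.110000, -1.119997) = 1.452400
  k4 = f(0.220000, -0.960472) = 1.252753
  u ← -1.280000 + (0.22/6)·(k1 + 2k2 + 2k3 + k4) = -0.960314
u(0.22) ≈ -0.9603

-0.9603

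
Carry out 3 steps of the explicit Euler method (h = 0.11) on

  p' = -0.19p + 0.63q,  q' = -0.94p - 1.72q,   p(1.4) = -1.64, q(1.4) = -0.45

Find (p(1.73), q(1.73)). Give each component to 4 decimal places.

Euler on (p,q): p_{n+1} = p_n + h·p', q_{n+1} = q_n + h·q'.
1.400000: (-1.640000, -0.450000); f=(0.028100, 2.315600) → (-1.636909, -0.195284)
1.510000: (-1.636909, -0.195284); f=(0.187984, 1.874583) → (-1.616231, 0.010920)
1.620000: (-1.616231, 0.010920); f=(0.313964, 1.500474) → (-1.581695, 0.175972)
(p(1.73), q(1.73)) ≈ (-1.5817, 0.1760)

-1.5817, 0.1760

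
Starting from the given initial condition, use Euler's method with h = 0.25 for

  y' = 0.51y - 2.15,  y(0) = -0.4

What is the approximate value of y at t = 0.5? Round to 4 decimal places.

Euler: y_{n+1} = y_n + h·f(t_n, y_n).
t=0.000000, y=-0.400000: f=-2.354000 → y ← -0.400000 + 0.25·(-2.354000) = -0.988500
t=0.250000, y=-0.988500: f=-2.654135 → y ← -0.988500 + 0.25·(-2.654135) = -1.652034
y(0.5) ≈ -1.6520

-1.6520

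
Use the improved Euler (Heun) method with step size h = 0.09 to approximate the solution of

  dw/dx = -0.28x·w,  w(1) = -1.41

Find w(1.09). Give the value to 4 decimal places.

Heun: k1 = f(x_n, w_n); k2 = f(x_n + h, w_n + h·k1); w_{n+1} = w_n + (h/2)·(k1 + k2).
x=1.000000, w=-1.410000:
  k1 = f(1.000000, -1.410000) = 0.394800
  k2 = f(1.090000, -1.374468) = 0.419488
  w ← -1.410000 + (0.09/2)·(0.394800 + 0.419488) = -1.373357
w(1.09) ≈ -1.3734

-1.3734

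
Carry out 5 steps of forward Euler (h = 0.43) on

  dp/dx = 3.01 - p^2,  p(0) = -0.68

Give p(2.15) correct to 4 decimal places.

Euler: p_{n+1} = p_n + h·f(x_n, p_n).
x=0.000000, p=-0.680000: f=2.547600 → p ← -0.680000 + 0.43·2.547600 = 0.415468
x=0.430000, p=0.415468: f=2.837386 → p ← 0.415468 + 0.43·2.837386 = 1.635544
x=0.860000, p=1.635544: f=0.334995 → p ← 1.635544 + 0.43·0.334995 = 1.779592
x=1.290000, p=1.779592: f=-0.156948 → p ← 1.779592 + 0.43·(-0.156948) = 1.712104
x=1.720000, p=1.712104: f=0.078698 → p ← 1.712104 + 0.43·0.078698 = 1.745945
p(2.15) ≈ 1.7459

1.7459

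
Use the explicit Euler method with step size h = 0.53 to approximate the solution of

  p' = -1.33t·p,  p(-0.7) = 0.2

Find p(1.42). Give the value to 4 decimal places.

0.0930

Euler: p_{n+1} = p_n + h·f(t_n, p_n).
t=-0.700000, p=0.200000: f=0.186200 → p ← 0.200000 + 0.53·0.186200 = 0.298686
t=-0.170000, p=0.298686: f=0.067533 → p ← 0.298686 + 0.53·0.067533 = 0.334478
t=0.360000, p=0.334478: f=-0.160148 → p ← 0.334478 + 0.53·(-0.160148) = 0.249600
t=0.890000, p=0.249600: f=-0.295451 → p ← 0.249600 + 0.53·(-0.295451) = 0.093011
p(1.42) ≈ 0.0930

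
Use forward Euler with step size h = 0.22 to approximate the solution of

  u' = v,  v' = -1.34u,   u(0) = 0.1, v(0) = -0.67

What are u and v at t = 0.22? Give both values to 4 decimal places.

Euler on (u,v): u_{n+1} = u_n + h·u', v_{n+1} = v_n + h·v'.
0.000000: (0.100000, -0.670000); f=(-0.670000, -0.134000) → (-0.047400, -0.699480)
(u(0.22), v(0.22)) ≈ (-0.0474, -0.6995)

-0.0474, -0.6995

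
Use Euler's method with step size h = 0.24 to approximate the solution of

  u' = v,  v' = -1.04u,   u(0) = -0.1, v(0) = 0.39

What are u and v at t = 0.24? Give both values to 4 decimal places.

-0.0064, 0.4150

Euler on (u,v): u_{n+1} = u_n + h·u', v_{n+1} = v_n + h·v'.
0.000000: (-0.100000, 0.390000); f=(0.390000, 0.104000) → (-0.006400, 0.414960)
(u(0.24), v(0.24)) ≈ (-0.0064, 0.4150)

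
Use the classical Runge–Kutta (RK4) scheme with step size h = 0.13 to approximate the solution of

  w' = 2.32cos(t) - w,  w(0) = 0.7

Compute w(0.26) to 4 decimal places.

RK4: k1 = f(t_n, w_n); k2 = f(t_n + h/2, w_n + (h/2)·k1); k3 = f(t_n + h/2, w_n + (h/2)·k2); k4 = f(t_n + h, w_n + h·k3); w_{n+1} = w_n + (h/6)·(k1 + 2k2 + 2k3 + k4).
t=0.000000, w=0.700000:
  k1 = f(0.000000, 0.700000) = 1.620000
  k2 = f(0.065000, 0.805300) = 1.509801
  k3 = f(0.065000, 0.798137) = 1.516964
  k4 = f(0.130000, 0.897205) = 1.403218
  w ← 0.700000 + (0.13/6)·(k1 + 2k2 + 2k3 + k4) = 0.896663
t=0.130000, w=0.896663:
  k1 = f(0.130000, 0.896663) = 1.403761
  k2 = f(0.195000, 0.987907) = 1.288123
  k3 = f(0.195000, 0.980391) = 1.295640
  k4 = f(0.260000, 1.065096) = 1.176929
  w ← 0.896663 + (0.13/6)·(k1 + 2k2 + 2k3 + k4) = 1.064541
w(0.26) ≈ 1.0645

1.0645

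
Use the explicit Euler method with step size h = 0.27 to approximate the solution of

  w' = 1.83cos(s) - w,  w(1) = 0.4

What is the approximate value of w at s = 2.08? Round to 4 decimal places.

0.1895

Euler: w_{n+1} = w_n + h·f(s_n, w_n).
s=1.000000, w=0.400000: f=0.588753 → w ← 0.400000 + 0.27·0.588753 = 0.558963
s=1.270000, w=0.558963: f=-0.016769 → w ← 0.558963 + 0.27·(-0.016769) = 0.554436
s=1.540000, w=0.554436: f=-0.498087 → w ← 0.554436 + 0.27·(-0.498087) = 0.419952
s=1.810000, w=0.419952: f=-0.853532 → w ← 0.419952 + 0.27·(-0.853532) = 0.189498
w(2.08) ≈ 0.1895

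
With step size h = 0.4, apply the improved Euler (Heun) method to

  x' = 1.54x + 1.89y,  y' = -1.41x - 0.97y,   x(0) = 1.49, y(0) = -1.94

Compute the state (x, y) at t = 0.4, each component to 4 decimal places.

0.7390, -1.8559

Heun on (x,y): k1 = f(t_n, state_n); k2 = f(t_n + h, state_n + h·k1); state_{n+1} = state_n + (h/2)·(k1 + k2).
0.000000: (1.490000, -1.940000)
  k1 = (-1.372000, -0.219100)
  predictor → (0.941200, -2.027640)
  k2 = (-2.382792, 0.639719)
  → (0.739042, -1.855876)
(x(0.4), y(0.4)) ≈ (0.7390, -1.8559)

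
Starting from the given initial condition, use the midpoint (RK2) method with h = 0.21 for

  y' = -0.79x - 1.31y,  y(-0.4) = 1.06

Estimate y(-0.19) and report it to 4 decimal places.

Midpoint: k1 = f(x_n, y_n); k2 = f(x_n + h/2, y_n + (h/2)·k1); y_{n+1} = y_n + h·k2.
x=-0.400000, y=1.060000:
  k1 = f(-0.400000, 1.060000) = -1.072600
  k2 = f(-0.295000, 0.947377) = -1.008014
  y ← 1.060000 + 0.21·(-1.008014) = 0.848317
y(-0.19) ≈ 0.8483

0.8483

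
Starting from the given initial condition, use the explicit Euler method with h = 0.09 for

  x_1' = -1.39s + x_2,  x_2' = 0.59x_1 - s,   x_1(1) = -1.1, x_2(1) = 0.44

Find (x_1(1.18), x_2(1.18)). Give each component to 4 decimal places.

-1.2956, 0.1305

Euler on (x_1,x_2): x_1_{n+1} = x_1_n + h·x_1', x_2_{n+1} = x_2_n + h·x_2'.
1.000000: (-1.100000, 0.440000); f=(-0.950000, -1.649000) → (-1.185500, 0.291590)
1.090000: (-1.185500, 0.291590); f=(-1.223510, -1.789445) → (-1.295616, 0.130540)
(x_1(1.18), x_2(1.18)) ≈ (-1.2956, 0.1305)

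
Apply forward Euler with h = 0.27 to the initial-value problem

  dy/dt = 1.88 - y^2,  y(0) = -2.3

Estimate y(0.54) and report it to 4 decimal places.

Euler: y_{n+1} = y_n + h·f(t_n, y_n).
t=0.000000, y=-2.300000: f=-3.410000 → y ← -2.300000 + 0.27·(-3.410000) = -3.220700
t=0.270000, y=-3.220700: f=-8.492908 → y ← -3.220700 + 0.27·(-8.492908) = -5.513785
y(0.54) ≈ -5.5138

-5.5138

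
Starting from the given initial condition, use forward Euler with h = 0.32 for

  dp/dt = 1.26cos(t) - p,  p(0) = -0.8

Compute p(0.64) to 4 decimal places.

0.2870

Euler: p_{n+1} = p_n + h·f(t_n, p_n).
t=0.000000, p=-0.800000: f=2.060000 → p ← -0.800000 + 0.32·2.060000 = -0.140800
t=0.320000, p=-0.140800: f=1.336837 → p ← -0.140800 + 0.32·1.336837 = 0.286988
p(0.64) ≈ 0.2870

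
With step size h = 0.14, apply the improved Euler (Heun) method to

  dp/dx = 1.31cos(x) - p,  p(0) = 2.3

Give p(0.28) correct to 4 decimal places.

2.0539

Heun: k1 = f(x_n, p_n); k2 = f(x_n + h, p_n + h·k1); p_{n+1} = p_n + (h/2)·(k1 + k2).
x=0.000000, p=2.300000:
  k1 = f(0.000000, 2.300000) = -0.990000
  k2 = f(0.140000, 2.161400) = -0.864217
  p ← 2.300000 + (0.14/2)·(-0.990000 + (-0.864217)) = 2.170205
x=0.140000, p=2.170205:
  k1 = f(0.140000, 2.170205) = -0.873022
  k2 = f(0.280000, 2.047982) = -0.788999
  p ← 2.170205 + (0.14/2)·(-0.873022 + (-0.788999)) = 2.053863
p(0.28) ≈ 2.0539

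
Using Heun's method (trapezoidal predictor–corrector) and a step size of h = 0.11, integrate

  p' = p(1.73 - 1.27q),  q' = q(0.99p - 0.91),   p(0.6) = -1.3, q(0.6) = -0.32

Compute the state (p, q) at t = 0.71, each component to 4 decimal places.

Heun on (p,q): k1 = f(t_n, state_n); k2 = f(t_n + h, state_n + h·k1); state_{n+1} = state_n + (h/2)·(k1 + k2).
0.600000: (-1.300000, -0.320000)
  k1 = (-2.777320, 0.703040)
  predictor → (-1.605505, -0.242666)
  k2 = (-3.272317, 0.606531)
  → (-1.632730, -0.247974)
(p(0.71), q(0.71)) ≈ (-1.6327, -0.2480)

-1.6327, -0.2480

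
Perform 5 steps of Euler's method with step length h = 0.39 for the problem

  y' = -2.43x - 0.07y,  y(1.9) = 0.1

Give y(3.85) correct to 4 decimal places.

Euler: y_{n+1} = y_n + h·f(x_n, y_n).
x=1.900000, y=0.100000: f=-4.624000 → y ← 0.100000 + 0.39·(-4.624000) = -1.703360
x=2.290000, y=-1.703360: f=-5.445465 → y ← -1.703360 + 0.39·(-5.445465) = -3.827091
x=2.680000, y=-3.827091: f=-6.244504 → y ← -3.827091 + 0.39·(-6.244504) = -6.262448
x=3.070000, y=-6.262448: f=-7.021729 → y ← -6.262448 + 0.39·(-7.021729) = -9.000922
x=3.460000, y=-9.000922: f=-7.777735 → y ← -9.000922 + 0.39·(-7.777735) = -12.034239
y(3.85) ≈ -12.0342

-12.0342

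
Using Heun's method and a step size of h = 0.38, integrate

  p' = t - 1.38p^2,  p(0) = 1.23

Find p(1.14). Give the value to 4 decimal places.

Heun: k1 = f(t_n, p_n); k2 = f(t_n + h, p_n + h·k1); p_{n+1} = p_n + (h/2)·(k1 + k2).
t=0.000000, p=1.230000:
  k1 = f(0.000000, 1.230000) = -2.087802
  k2 = f(0.380000, 0.436635) = 0.116903
  p ← 1.230000 + (0.38/2)·(-2.087802 + 0.116903) = 0.855529
t=0.380000, p=0.855529:
  k1 = f(0.380000, 0.855529) = -0.630063
  k2 = f(0.760000, 0.616105) = 0.236172
  p ← 0.855529 + (0.38/2)·(-0.630063 + 0.236172) = 0.780690
t=0.760000, p=0.780690:
  k1 = f(0.760000, 0.780690) = -0.081078
  k2 = f(1.140000, 0.749880) = 0.363998
  p ← 0.780690 + (0.38/2)·(-0.081078 + 0.363998) = 0.834445
p(1.14) ≈ 0.8344

0.8344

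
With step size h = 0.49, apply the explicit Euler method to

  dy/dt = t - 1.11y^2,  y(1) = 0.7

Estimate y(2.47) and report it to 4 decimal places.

Euler: y_{n+1} = y_n + h·f(t_n, y_n).
t=1.000000, y=0.700000: f=0.456100 → y ← 0.700000 + 0.49·0.456100 = 0.923489
t=1.490000, y=0.923489: f=0.543357 → y ← 0.923489 + 0.49·0.543357 = 1.189734
t=1.980000, y=1.189734: f=0.408832 → y ← 1.189734 + 0.49·0.408832 = 1.390062
y(2.47) ≈ 1.3901

1.3901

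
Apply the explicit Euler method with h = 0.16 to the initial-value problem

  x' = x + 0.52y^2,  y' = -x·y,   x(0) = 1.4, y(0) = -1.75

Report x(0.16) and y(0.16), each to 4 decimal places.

1.8788, -1.3580

Euler on (x,y): x_{n+1} = x_n + h·x', y_{n+1} = y_n + h·y'.
0.000000: (1.400000, -1.750000); f=(2.992500, 2.450000) → (1.878800, -1.358000)
(x(0.16), y(0.16)) ≈ (1.8788, -1.3580)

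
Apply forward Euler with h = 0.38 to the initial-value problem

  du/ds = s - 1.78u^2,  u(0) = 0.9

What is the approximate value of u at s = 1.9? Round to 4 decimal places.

0.9457

Euler: u_{n+1} = u_n + h·f(s_n, u_n).
s=0.000000, u=0.900000: f=-1.441800 → u ← 0.900000 + 0.38·(-1.441800) = 0.352116
s=0.380000, u=0.352116: f=0.159305 → u ← 0.352116 + 0.38·0.159305 = 0.412652
s=0.760000, u=0.412652: f=0.456898 → u ← 0.412652 + 0.38·0.456898 = 0.586274
s=1.140000, u=0.586274: f=0.528184 → u ← 0.586274 + 0.38·0.528184 = 0.786984
s=1.520000, u=0.786984: f=0.417569 → u ← 0.786984 + 0.38·0.417569 = 0.945660
u(1.9) ≈ 0.9457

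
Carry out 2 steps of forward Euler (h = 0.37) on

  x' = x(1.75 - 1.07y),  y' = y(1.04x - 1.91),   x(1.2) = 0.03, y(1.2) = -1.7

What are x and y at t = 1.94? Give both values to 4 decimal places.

Euler on (x,y): x_{n+1} = x_n + h·x', y_{n+1} = y_n + h·y'.
1.200000: (0.030000, -1.700000); f=(0.107070, 3.193960) → (0.069616, -0.518235)
1.570000: (0.069616, -0.518235); f=(0.160431, 0.952308) → (0.128975, -0.165881)
(x(1.94), y(1.94)) ≈ (0.1290, -0.1659)

0.1290, -0.1659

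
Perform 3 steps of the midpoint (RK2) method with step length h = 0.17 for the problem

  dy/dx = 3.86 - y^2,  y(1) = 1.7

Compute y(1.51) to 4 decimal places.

Midpoint: k1 = f(x_n, y_n); k2 = f(x_n + h/2, y_n + (h/2)·k1); y_{n+1} = y_n + h·k2.
x=1.000000, y=1.700000:
  k1 = f(1.000000, 1.700000) = 0.970000
  k2 = f(1.085000, 1.782450) = 0.682872
  y ← 1.700000 + 0.17·0.682872 = 1.816088
x=1.170000, y=1.816088:
  k1 = f(1.170000, 1.816088) = 0.561824
  k2 = f(1.255000, 1.863843) = 0.386088
  y ← 1.816088 + 0.17·0.386088 = 1.881723
x=1.340000, y=1.881723:
  k1 = f(1.340000, 1.881723) = 0.319118
  k2 = f(1.425000, 1.908848) = 0.216298
  y ← 1.881723 + 0.17·0.216298 = 1.918494
y(1.51) ≈ 1.9185

1.9185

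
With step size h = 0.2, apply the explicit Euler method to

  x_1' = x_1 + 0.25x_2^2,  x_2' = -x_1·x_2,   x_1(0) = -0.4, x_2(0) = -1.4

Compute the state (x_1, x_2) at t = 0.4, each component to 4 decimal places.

Euler on (x_1,x_2): x_1_{n+1} = x_1_n + h·x_1', x_2_{n+1} = x_2_n + h·x_2'.
0.000000: (-0.400000, -1.400000); f=(0.090000, -0.560000) → (-0.382000, -1.512000)
0.200000: (-0.382000, -1.512000); f=(0.189536, -0.577584) → (-0.344093, -1.627517)
(x_1(0.4), x_2(0.4)) ≈ (-0.3441, -1.6275)

-0.3441, -1.6275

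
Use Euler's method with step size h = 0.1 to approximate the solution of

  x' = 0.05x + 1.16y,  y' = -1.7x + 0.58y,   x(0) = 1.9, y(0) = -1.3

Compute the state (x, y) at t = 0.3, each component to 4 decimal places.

1.3352, -2.4844

Euler on (x,y): x_{n+1} = x_n + h·x', y_{n+1} = y_n + h·y'.
0.000000: (1.900000, -1.300000); f=(-1.413000, -3.984000) → (1.758700, -1.698400)
0.100000: (1.758700, -1.698400); f=(-1.882209, -3.974862) → (1.570479, -2.095886)
0.200000: (1.570479, -2.095886); f=(-2.352704, -3.885428) → (1.335209, -2.484429)
(x(0.3), y(0.3)) ≈ (1.3352, -2.4844)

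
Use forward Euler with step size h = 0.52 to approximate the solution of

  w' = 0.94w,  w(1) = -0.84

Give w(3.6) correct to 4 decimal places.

-6.1441

Euler: w_{n+1} = w_n + h·f(x_n, w_n).
x=1.000000, w=-0.840000: f=-0.789600 → w ← -0.840000 + 0.52·(-0.789600) = -1.250592
x=1.520000, w=-1.250592: f=-1.175556 → w ← -1.250592 + 0.52·(-1.175556) = -1.861881
x=2.040000, w=-1.861881: f=-1.750168 → w ← -1.861881 + 0.52·(-1.750168) = -2.771969
x=2.560000, w=-2.771969: f=-2.605651 → w ← -2.771969 + 0.52·(-2.605651) = -4.126907
x=3.080000, w=-4.126907: f=-3.879293 → w ← -4.126907 + 0.52·(-3.879293) = -6.144140
w(3.6) ≈ -6.1441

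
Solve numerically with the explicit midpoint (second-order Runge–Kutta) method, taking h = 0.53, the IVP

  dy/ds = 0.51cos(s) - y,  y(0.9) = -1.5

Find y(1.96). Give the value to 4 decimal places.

Midpoint: k1 = f(s_n, y_n); k2 = f(s_n + h/2, y_n + (h/2)·k1); y_{n+1} = y_n + h·k2.
s=0.900000, y=-1.500000:
  k1 = f(0.900000, -1.500000) = 1.817021
  k2 = f(1.165000, -1.018489) = 1.219812
  y ← -1.500000 + 0.53·1.219812 = -0.853500
s=1.430000, y=-0.853500:
  k1 = f(1.430000, -0.853500) = 0.925069
  k2 = f(1.695000, -0.608356) = 0.545175
  y ← -0.853500 + 0.53·0.545175 = -0.564557
y(1.96) ≈ -0.5646

-0.5646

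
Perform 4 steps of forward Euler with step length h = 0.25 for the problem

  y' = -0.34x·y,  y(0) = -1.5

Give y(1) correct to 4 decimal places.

-1.3161

Euler: y_{n+1} = y_n + h·f(x_n, y_n).
x=0.000000, y=-1.500000: f=0.000000 → y ← -1.500000 + 0.25·0.000000 = -1.500000
x=0.250000, y=-1.500000: f=0.127500 → y ← -1.500000 + 0.25·0.127500 = -1.468125
x=0.500000, y=-1.468125: f=0.249581 → y ← -1.468125 + 0.25·0.249581 = -1.405730
x=0.750000, y=-1.405730: f=0.358461 → y ← -1.405730 + 0.25·0.358461 = -1.316114
y(1) ≈ -1.3161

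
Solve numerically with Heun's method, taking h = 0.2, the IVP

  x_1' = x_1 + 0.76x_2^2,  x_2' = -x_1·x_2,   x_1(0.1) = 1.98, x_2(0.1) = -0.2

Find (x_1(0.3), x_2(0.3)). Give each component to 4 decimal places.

2.4204, -0.1316

Heun on (x_1,x_2): k1 = f(t_n, state_n); k2 = f(t_n + h, state_n + h·k1); state_{n+1} = state_n + (h/2)·(k1 + k2).
0.100000: (1.980000, -0.200000)
  k1 = (2.010400, 0.396000)
  predictor → (2.382080, -0.120800)
  k2 = (2.393170, 0.287755)
  → (2.420357, -0.131624)
(x_1(0.3), x_2(0.3)) ≈ (2.4204, -0.1316)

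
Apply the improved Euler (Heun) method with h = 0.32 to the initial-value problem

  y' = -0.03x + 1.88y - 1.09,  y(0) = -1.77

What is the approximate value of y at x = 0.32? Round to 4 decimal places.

Heun: k1 = f(x_n, y_n); k2 = f(x_n + h, y_n + h·k1); y_{n+1} = y_n + (h/2)·(k1 + k2).
x=0.000000, y=-1.770000:
  k1 = f(0.000000, -1.770000) = -4.417600
  k2 = f(0.320000, -3.183632) = -7.084828
  y ← -1.770000 + (0.32/2)·(-4.417600 + (-7.084828)) = -3.610389
y(0.32) ≈ -3.6104

-3.6104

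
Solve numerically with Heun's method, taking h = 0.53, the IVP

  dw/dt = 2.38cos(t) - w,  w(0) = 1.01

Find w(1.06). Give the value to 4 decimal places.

1.4536

Heun: k1 = f(t_n, w_n); k2 = f(t_n + h, w_n + h·k1); w_{n+1} = w_n + (h/2)·(k1 + k2).
t=0.000000, w=1.010000:
  k1 = f(0.000000, 1.010000) = 1.370000
  k2 = f(0.530000, 1.736100) = 0.317381
  w ← 1.010000 + (0.53/2)·(1.370000 + 0.317381) = 1.457156
t=0.530000, w=1.457156:
  k1 = f(0.530000, 1.457156) = 0.596325
  k2 = f(1.060000, 1.773208) = -0.609693
  w ← 1.457156 + (0.53/2)·(0.596325 + (-0.609693)) = 1.453613
w(1.06) ≈ 1.4536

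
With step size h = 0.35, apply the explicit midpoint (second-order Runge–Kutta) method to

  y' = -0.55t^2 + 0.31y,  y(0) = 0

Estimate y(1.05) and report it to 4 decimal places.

-0.2204

Midpoint: k1 = f(t_n, y_n); k2 = f(t_n + h/2, y_n + (h/2)·k1); y_{n+1} = y_n + h·k2.
t=0.000000, y=0.000000:
  k1 = f(0.000000, 0.000000) = 0.000000
  k2 = f(0.175000, 0.000000) = -0.016844
  y ← 0.000000 + 0.35·(-0.016844) = -0.005895
t=0.350000, y=-0.005895:
  k1 = f(0.350000, -0.005895) = -0.069203
  k2 = f(0.525000, -0.018006) = -0.157176
  y ← -0.005895 + 0.35·(-0.157176) = -0.060907
t=0.700000, y=-0.060907:
  k1 = f(0.700000, -0.060907) = -0.288381
  k2 = f(0.875000, -0.111373) = -0.455620
  y ← -0.060907 + 0.35·(-0.455620) = -0.220374
y(1.05) ≈ -0.2204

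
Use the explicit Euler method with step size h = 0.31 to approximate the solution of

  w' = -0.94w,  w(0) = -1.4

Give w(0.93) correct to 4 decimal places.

Euler: w_{n+1} = w_n + h·f(t_n, w_n).
t=0.000000, w=-1.400000: f=1.316000 → w ← -1.400000 + 0.31·1.316000 = -0.992040
t=0.310000, w=-0.992040: f=0.932518 → w ← -0.992040 + 0.31·0.932518 = -0.702960
t=0.620000, w=-0.702960: f=0.660782 → w ← -0.702960 + 0.31·0.660782 = -0.498117
w(0.93) ≈ -0.4981

-0.4981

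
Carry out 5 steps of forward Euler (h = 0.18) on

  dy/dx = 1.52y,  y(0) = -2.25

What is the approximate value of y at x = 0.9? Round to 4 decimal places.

-7.5396

Euler: y_{n+1} = y_n + h·f(x_n, y_n).
x=0.000000, y=-2.250000: f=-3.420000 → y ← -2.250000 + 0.18·(-3.420000) = -2.865600
x=0.180000, y=-2.865600: f=-4.355712 → y ← -2.865600 + 0.18·(-4.355712) = -3.649628
x=0.360000, y=-3.649628: f=-5.547435 → y ← -3.649628 + 0.18·(-5.547435) = -4.648166
x=0.540000, y=-4.648166: f=-7.065213 → y ← -4.648166 + 0.18·(-7.065213) = -5.919905
x=0.720000, y=-5.919905: f=-8.998255 → y ← -5.919905 + 0.18·(-8.998255) = -7.539591
y(0.9) ≈ -7.5396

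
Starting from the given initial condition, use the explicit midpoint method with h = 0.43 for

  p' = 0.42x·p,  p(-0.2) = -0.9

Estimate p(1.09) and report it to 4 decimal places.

Midpoint: k1 = f(x_n, p_n); k2 = f(x_n + h/2, p_n + (h/2)·k1); p_{n+1} = p_n + h·k2.
x=-0.200000, p=-0.900000:
  k1 = f(-0.200000, -0.900000) = 0.075600
  k2 = f(0.015000, -0.883746) = -0.005568
  p ← -0.900000 + 0.43·(-0.005568) = -0.902394
x=0.230000, p=-0.902394:
  k1 = f(0.230000, -0.902394) = -0.087171
  k2 = f(0.445000, -0.921136) = -0.172160
  p ← -0.902394 + 0.43·(-0.172160) = -0.976423
x=0.660000, p=-0.976423:
  k1 = f(0.660000, -0.976423) = -0.270664
  k2 = f(0.875000, -1.034616) = -0.380221
  p ← -0.976423 + 0.43·(-0.380221) = -1.139918
p(1.09) ≈ -1.1399

-1.1399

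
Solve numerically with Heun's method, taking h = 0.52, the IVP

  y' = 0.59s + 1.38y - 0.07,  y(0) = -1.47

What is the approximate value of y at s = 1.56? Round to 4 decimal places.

-10.2557

Heun: k1 = f(s_n, y_n); k2 = f(s_n + h, y_n + h·k1); y_{n+1} = y_n + (h/2)·(k1 + k2).
s=0.000000, y=-1.470000:
  k1 = f(0.000000, -1.470000) = -2.098600
  k2 = f(0.520000, -2.561272) = -3.297755
  y ← -1.470000 + (0.52/2)·(-2.098600 + (-3.297755)) = -2.873052
s=0.520000, y=-2.873052:
  k1 = f(0.520000, -2.873052) = -3.728012
  k2 = f(1.040000, -4.811619) = -6.096434
  y ← -2.873052 + (0.52/2)·(-3.728012 + (-6.096434)) = -5.427408
s=1.040000, y=-5.427408:
  k1 = f(1.040000, -5.427408) = -6.946224
  k2 = f(1.560000, -9.039445) = -11.624034
  y ← -5.427408 + (0.52/2)·(-6.946224 + (-11.624034)) = -10.255675
y(1.56) ≈ -10.2557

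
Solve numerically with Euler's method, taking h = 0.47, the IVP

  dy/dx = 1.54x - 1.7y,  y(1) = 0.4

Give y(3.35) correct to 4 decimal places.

Euler: y_{n+1} = y_n + h·f(x_n, y_n).
x=1.000000, y=0.400000: f=0.860000 → y ← 0.400000 + 0.47·0.860000 = 0.804200
x=1.470000, y=0.804200: f=0.896660 → y ← 0.804200 + 0.47·0.896660 = 1.225630
x=1.940000, y=1.225630: f=0.904029 → y ← 1.225630 + 0.47·0.904029 = 1.650524
x=2.410000, y=1.650524: f=0.905510 → y ← 1.650524 + 0.47·0.905510 = 2.076113
x=2.880000, y=2.076113: f=0.905807 → y ← 2.076113 + 0.47·0.905807 = 2.501843
y(3.35) ≈ 2.5018

2.5018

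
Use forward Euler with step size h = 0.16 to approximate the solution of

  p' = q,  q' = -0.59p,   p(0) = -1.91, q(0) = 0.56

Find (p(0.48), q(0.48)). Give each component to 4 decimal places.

-1.5560, 1.0728

Euler on (p,q): p_{n+1} = p_n + h·p', q_{n+1} = q_n + h·q'.
0.000000: (-1.910000, 0.560000); f=(0.560000, 1.126900) → (-1.820400, 0.740304)
0.160000: (-1.820400, 0.740304); f=(0.740304, 1.074036) → (-1.701951, 0.912150)
0.320000: (-1.701951, 0.912150); f=(0.912150, 1.004151) → (-1.556007, 1.072814)
(p(0.48), q(0.48)) ≈ (-1.5560, 1.0728)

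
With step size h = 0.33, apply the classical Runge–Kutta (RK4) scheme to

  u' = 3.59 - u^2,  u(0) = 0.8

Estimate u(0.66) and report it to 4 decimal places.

1.7647

RK4: k1 = f(x_n, u_n); k2 = f(x_n + h/2, u_n + (h/2)·k1); k3 = f(x_n + h/2, u_n + (h/2)·k2); k4 = f(x_n + h, u_n + h·k3); u_{n+1} = u_n + (h/6)·(k1 + 2k2 + 2k3 + k4).
x=0.000000, u=0.800000:
  k1 = f(0.000000, 0.800000) = 2.950000
  k2 = f(0.165000, 1.286750) = 1.934274
  k3 = f(0.165000, 1.119155) = 2.337491
  k4 = f(0.330000, 1.571372) = 1.120789
  u ← 0.800000 + (0.33/6)·(k1 + 2k2 + 2k3 + k4) = 1.493788
x=0.330000, u=1.493788:
  k1 = f(0.330000, 1.493788) = 1.358598
  k2 = f(0.495000, 1.717956) = 0.638626
  k3 = f(0.495000, 1.599161) = 1.032684
  k4 = f(0.660000, 1.834574) = 0.224340
  u ← 1.493788 + (0.33/6)·(k1 + 2k2 + 2k3 + k4) = 1.764693
u(0.66) ≈ 1.7647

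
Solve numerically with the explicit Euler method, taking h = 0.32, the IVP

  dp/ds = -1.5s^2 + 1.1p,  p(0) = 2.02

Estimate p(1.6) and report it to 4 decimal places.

7.2597

Euler: p_{n+1} = p_n + h·f(s_n, p_n).
s=0.000000, p=2.020000: f=2.222000 → p ← 2.020000 + 0.32·2.222000 = 2.731040
s=0.320000, p=2.731040: f=2.850544 → p ← 2.731040 + 0.32·2.850544 = 3.643214
s=0.640000, p=3.643214: f=3.393135 → p ← 3.643214 + 0.32·3.393135 = 4.729017
s=0.960000, p=4.729017: f=3.819519 → p ← 4.729017 + 0.32·3.819519 = 5.951264
s=1.280000, p=5.951264: f=4.088790 → p ← 5.951264 + 0.32·4.088790 = 7.259676
p(1.6) ≈ 7.2597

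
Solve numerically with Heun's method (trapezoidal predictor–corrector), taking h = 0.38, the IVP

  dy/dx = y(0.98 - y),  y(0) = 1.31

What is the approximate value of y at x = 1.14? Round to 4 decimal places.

1.0738

Heun: k1 = f(x_n, y_n); k2 = f(x_n + h, y_n + h·k1); y_{n+1} = y_n + (h/2)·(k1 + k2).
x=0.000000, y=1.310000:
  k1 = f(0.000000, 1.310000) = -0.432300
  k2 = f(0.380000, 1.145726) = -0.189877
  y ← 1.310000 + (0.38/2)·(-0.432300 + (-0.189877)) = 1.191786
x=0.380000, y=1.191786:
  k1 = f(0.380000, 1.191786) = -0.252404
  k2 = f(0.760000, 1.095873) = -0.126982
  y ← 1.191786 + (0.38/2)·(-0.252404 + (-0.126982)) = 1.119703
x=0.760000, y=1.119703:
  k1 = f(0.760000, 1.119703) = -0.156426
  k2 = f(1.140000, 1.060261) = -0.085098
  y ← 1.119703 + (0.38/2)·(-0.156426 + (-0.085098)) = 1.073814
y(1.14) ≈ 1.0738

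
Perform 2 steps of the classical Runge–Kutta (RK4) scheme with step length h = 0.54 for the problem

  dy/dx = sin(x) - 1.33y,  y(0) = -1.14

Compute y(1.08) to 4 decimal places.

RK4: k1 = f(x_n, y_n); k2 = f(x_n + h/2, y_n + (h/2)·k1); k3 = f(x_n + h/2, y_n + (h/2)·k2); k4 = f(x_n + h, y_n + h·k3); y_{n+1} = y_n + (h/6)·(k1 + 2k2 + 2k3 + k4).
x=0.000000, y=-1.140000:
  k1 = f(0.000000, -1.140000) = 1.516200
  k2 = f(0.270000, -0.730626) = 1.238464
  k3 = f(0.270000, -0.805615) = 1.338199
  k4 = f(0.540000, -0.417373) = 1.069241
  y ← -1.140000 + (0.54/6)·(k1 + 2k2 + 2k3 + k4) = -0.443511
x=0.540000, y=-0.443511:
  k1 = f(0.540000, -0.443511) = 1.104006
  k2 = f(0.810000, -0.145429) = 0.917708
  k3 = f(0.810000, -0.195730) = 0.984608
  k4 = f(1.080000, 0.088177) = 0.764682
  y ← -0.443511 + (0.54/6)·(k1 + 2k2 + 2k3 + k4) = 0.067088
y(1.08) ≈ 0.0671

0.0671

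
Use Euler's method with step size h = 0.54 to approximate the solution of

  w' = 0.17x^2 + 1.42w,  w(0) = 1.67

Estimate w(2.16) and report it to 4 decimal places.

Euler: w_{n+1} = w_n + h·f(x_n, w_n).
x=0.000000, w=1.670000: f=2.371400 → w ← 1.670000 + 0.54·2.371400 = 2.950556
x=0.540000, w=2.950556: f=4.239362 → w ← 2.950556 + 0.54·4.239362 = 5.239811
x=1.080000, w=5.239811: f=7.638820 → w ← 5.239811 + 0.54·7.638820 = 9.364774
x=1.620000, w=9.364774: f=13.744127 → w ← 9.364774 + 0.54·13.744127 = 16.786603
w(2.16) ≈ 16.7866

16.7866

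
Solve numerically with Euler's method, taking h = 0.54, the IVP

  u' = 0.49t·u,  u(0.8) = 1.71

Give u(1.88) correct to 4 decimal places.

Euler: u_{n+1} = u_n + h·f(t_n, u_n).
t=0.800000, u=1.710000: f=0.670320 → u ← 1.710000 + 0.54·0.670320 = 2.071973
t=1.340000, u=2.071973: f=1.360457 → u ← 2.071973 + 0.54·1.360457 = 2.806620
u(1.88) ≈ 2.8066

2.8066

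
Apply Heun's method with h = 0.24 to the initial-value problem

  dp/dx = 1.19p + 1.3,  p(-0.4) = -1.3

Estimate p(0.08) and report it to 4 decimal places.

Heun: k1 = f(x_n, p_n); k2 = f(x_n + h, p_n + h·k1); p_{n+1} = p_n + (h/2)·(k1 + k2).
x=-0.400000, p=-1.300000:
  k1 = f(-0.400000, -1.300000) = -0.247000
  k2 = f(-0.160000, -1.359280) = -0.317543
  p ← -1.300000 + (0.24/2)·(-0.247000 + (-0.317543)) = -1.367745
x=-0.160000, p=-1.367745:
  k1 = f(-0.160000, -1.367745) = -0.327617
  k2 = f(0.080000, -1.446373) = -0.421184
  p ← -1.367745 + (0.24/2)·(-0.327617 + (-0.421184)) = -1.457601
p(0.08) ≈ -1.4576

-1.4576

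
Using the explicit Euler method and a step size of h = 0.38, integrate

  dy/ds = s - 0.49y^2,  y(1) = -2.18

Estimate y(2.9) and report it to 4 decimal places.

-23.9295

Euler: y_{n+1} = y_n + h·f(s_n, y_n).
s=1.000000, y=-2.180000: f=-1.328676 → y ← -2.180000 + 0.38·(-1.328676) = -2.684897
s=1.380000, y=-2.684897: f=-2.152249 → y ← -2.684897 + 0.38·(-2.152249) = -3.502751
s=1.760000, y=-3.502751: f=-4.251941 → y ← -3.502751 + 0.38·(-4.251941) = -5.118489
s=2.140000, y=-5.118489: f=-10.697476 → y ← -5.118489 + 0.38·(-10.697476) = -9.183530
s=2.520000, y=-9.183530: f=-38.805240 → y ← -9.183530 + 0.38·(-38.805240) = -23.929521
y(2.9) ≈ -23.9295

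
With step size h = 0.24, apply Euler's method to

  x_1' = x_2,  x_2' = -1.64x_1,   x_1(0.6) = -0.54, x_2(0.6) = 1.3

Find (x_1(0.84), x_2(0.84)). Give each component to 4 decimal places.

-0.2280, 1.5125

Euler on (x_1,x_2): x_1_{n+1} = x_1_n + h·x_1', x_2_{n+1} = x_2_n + h·x_2'.
0.600000: (-0.540000, 1.300000); f=(1.300000, 0.885600) → (-0.228000, 1.512544)
(x_1(0.84), x_2(0.84)) ≈ (-0.2280, 1.5125)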